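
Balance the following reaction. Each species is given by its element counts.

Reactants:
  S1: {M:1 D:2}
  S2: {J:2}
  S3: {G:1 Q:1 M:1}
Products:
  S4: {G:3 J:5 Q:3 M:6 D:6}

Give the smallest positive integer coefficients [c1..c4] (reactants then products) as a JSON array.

Coefficients: [6, 5, 6, 2]

G: 6·0+5·0+6·1 = 6 | 2·3 = 6
J: 6·0+5·2+6·0 = 10 | 2·5 = 10
Q: 6·0+5·0+6·1 = 6 | 2·3 = 6
M: 6·1+5·0+6·1 = 12 | 2·6 = 12
D: 6·2+5·0+6·0 = 12 | 2·6 = 12
gcd(6,5,6,2) = 1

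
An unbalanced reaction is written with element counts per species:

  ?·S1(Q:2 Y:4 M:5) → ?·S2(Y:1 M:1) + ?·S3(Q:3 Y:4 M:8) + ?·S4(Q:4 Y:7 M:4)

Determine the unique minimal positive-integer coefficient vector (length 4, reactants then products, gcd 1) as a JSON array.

Q: 5·2 = 10 | 5·0+2·3+1·4 = 10
Y: 5·4 = 20 | 5·1+2·4+1·7 = 20
M: 5·5 = 25 | 5·1+2·8+1·4 = 25
gcd(5,5,2,1) = 1

Coefficients: [5, 5, 2, 1]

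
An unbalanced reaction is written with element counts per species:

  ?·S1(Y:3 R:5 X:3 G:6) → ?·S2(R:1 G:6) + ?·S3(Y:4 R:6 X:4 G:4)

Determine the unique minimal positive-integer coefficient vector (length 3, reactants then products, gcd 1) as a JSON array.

Coefficients: [4, 2, 3]

Y: 4·3 = 12 | 2·0+3·4 = 12
R: 4·5 = 20 | 2·1+3·6 = 20
X: 4·3 = 12 | 2·0+3·4 = 12
G: 4·6 = 24 | 2·6+3·4 = 24
gcd(4,2,3) = 1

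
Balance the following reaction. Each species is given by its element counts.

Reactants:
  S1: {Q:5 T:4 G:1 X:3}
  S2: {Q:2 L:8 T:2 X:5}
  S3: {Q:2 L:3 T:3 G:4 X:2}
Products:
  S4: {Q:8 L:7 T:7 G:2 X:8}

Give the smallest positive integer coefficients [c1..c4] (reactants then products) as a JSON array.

Q: 6·5+4·2+1·2 = 40 | 5·8 = 40
L: 6·0+4·8+1·3 = 35 | 5·7 = 35
T: 6·4+4·2+1·3 = 35 | 5·7 = 35
G: 6·1+4·0+1·4 = 10 | 5·2 = 10
X: 6·3+4·5+1·2 = 40 | 5·8 = 40
gcd(6,4,1,5) = 1

Coefficients: [6, 4, 1, 5]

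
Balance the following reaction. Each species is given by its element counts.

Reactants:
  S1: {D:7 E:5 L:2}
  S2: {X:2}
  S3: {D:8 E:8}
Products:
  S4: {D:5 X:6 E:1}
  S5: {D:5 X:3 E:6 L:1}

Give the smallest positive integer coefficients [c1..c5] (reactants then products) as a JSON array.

Coefficients: [1, 6, 1, 1, 2]

D: 1·7+6·0+1·8 = 15 | 1·5+2·5 = 15
X: 1·0+6·2+1·0 = 12 | 1·6+2·3 = 12
E: 1·5+6·0+1·8 = 13 | 1·1+2·6 = 13
L: 1·2+6·0+1·0 = 2 | 1·0+2·1 = 2
gcd(1,6,1,1,2) = 1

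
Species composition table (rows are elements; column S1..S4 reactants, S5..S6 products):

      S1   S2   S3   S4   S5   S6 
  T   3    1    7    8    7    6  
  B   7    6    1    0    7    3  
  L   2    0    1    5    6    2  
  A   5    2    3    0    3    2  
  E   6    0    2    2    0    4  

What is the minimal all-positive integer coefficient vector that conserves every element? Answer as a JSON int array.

Coefficients: [2, 4, 1, 5, 3, 6]

T: 2·3+4·1+1·7+5·8 = 57 | 3·7+6·6 = 57
B: 2·7+4·6+1·1+5·0 = 39 | 3·7+6·3 = 39
L: 2·2+4·0+1·1+5·5 = 30 | 3·6+6·2 = 30
A: 2·5+4·2+1·3+5·0 = 21 | 3·3+6·2 = 21
E: 2·6+4·0+1·2+5·2 = 24 | 3·0+6·4 = 24
gcd(2,4,1,5,3,6) = 1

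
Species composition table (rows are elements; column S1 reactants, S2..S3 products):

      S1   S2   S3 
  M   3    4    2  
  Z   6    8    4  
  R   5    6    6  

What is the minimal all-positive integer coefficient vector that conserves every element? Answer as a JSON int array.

Coefficients: [6, 4, 1]

M: 6·3 = 18 | 4·4+1·2 = 18
Z: 6·6 = 36 | 4·8+1·4 = 36
R: 6·5 = 30 | 4·6+1·6 = 30
gcd(6,4,1) = 1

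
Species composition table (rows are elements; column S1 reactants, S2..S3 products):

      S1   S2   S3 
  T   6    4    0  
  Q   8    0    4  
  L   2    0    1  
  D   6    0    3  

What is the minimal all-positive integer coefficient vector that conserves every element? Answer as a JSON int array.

Coefficients: [2, 3, 4]

T: 2·6 = 12 | 3·4+4·0 = 12
Q: 2·8 = 16 | 3·0+4·4 = 16
L: 2·2 = 4 | 3·0+4·1 = 4
D: 2·6 = 12 | 3·0+4·3 = 12
gcd(2,3,4) = 1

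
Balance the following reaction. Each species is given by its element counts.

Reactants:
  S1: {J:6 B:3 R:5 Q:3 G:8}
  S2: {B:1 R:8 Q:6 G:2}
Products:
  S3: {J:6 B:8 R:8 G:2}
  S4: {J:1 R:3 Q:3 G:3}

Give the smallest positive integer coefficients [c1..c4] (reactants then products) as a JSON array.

J: 2·6+2·0 = 12 | 1·6+6·1 = 12
B: 2·3+2·1 = 8 | 1·8+6·0 = 8
R: 2·5+2·8 = 26 | 1·8+6·3 = 26
Q: 2·3+2·6 = 18 | 1·0+6·3 = 18
G: 2·8+2·2 = 20 | 1·2+6·3 = 20
gcd(2,2,1,6) = 1

Coefficients: [2, 2, 1, 6]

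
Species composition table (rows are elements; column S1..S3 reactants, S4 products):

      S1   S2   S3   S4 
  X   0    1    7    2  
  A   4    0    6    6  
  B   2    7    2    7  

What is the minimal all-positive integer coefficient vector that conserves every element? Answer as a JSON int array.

X: 6·0+3·1+1·7 = 10 | 5·2 = 10
A: 6·4+3·0+1·6 = 30 | 5·6 = 30
B: 6·2+3·7+1·2 = 35 | 5·7 = 35
gcd(6,3,1,5) = 1

Coefficients: [6, 3, 1, 5]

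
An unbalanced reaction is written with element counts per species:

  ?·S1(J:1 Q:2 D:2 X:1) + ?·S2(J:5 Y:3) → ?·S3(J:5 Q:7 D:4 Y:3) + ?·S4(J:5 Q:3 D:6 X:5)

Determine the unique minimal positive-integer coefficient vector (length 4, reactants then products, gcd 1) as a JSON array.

Coefficients: [5, 1, 1, 1]

J: 5·1+1·5 = 10 | 1·5+1·5 = 10
Q: 5·2+1·0 = 10 | 1·7+1·3 = 10
D: 5·2+1·0 = 10 | 1·4+1·6 = 10
Y: 5·0+1·3 = 3 | 1·3+1·0 = 3
X: 5·1+1·0 = 5 | 1·0+1·5 = 5
gcd(5,1,1,1) = 1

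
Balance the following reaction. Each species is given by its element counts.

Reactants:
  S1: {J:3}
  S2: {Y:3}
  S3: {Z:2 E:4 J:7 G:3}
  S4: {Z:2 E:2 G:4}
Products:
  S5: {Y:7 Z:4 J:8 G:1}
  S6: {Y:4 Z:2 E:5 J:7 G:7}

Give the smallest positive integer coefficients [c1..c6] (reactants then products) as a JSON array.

Coefficients: [5, 5, 1, 3, 1, 2]

Y: 5·0+5·3+1·0+3·0 = 15 | 1·7+2·4 = 15
Z: 5·0+5·0+1·2+3·2 = 8 | 1·4+2·2 = 8
E: 5·0+5·0+1·4+3·2 = 10 | 1·0+2·5 = 10
J: 5·3+5·0+1·7+3·0 = 22 | 1·8+2·7 = 22
G: 5·0+5·0+1·3+3·4 = 15 | 1·1+2·7 = 15
gcd(5,5,1,3,1,2) = 1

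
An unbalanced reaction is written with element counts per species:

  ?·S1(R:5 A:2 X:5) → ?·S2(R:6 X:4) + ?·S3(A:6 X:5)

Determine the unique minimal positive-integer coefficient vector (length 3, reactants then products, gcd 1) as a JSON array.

Coefficients: [6, 5, 2]

R: 6·5 = 30 | 5·6+2·0 = 30
A: 6·2 = 12 | 5·0+2·6 = 12
X: 6·5 = 30 | 5·4+2·5 = 30
gcd(6,5,2) = 1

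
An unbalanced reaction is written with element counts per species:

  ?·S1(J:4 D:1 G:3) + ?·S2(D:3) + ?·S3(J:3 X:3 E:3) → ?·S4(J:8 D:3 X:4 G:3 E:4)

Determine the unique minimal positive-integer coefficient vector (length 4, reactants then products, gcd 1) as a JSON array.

J: 3·4+2·0+4·3 = 24 | 3·8 = 24
D: 3·1+2·3+4·0 = 9 | 3·3 = 9
X: 3·0+2·0+4·3 = 12 | 3·4 = 12
G: 3·3+2·0+4·0 = 9 | 3·3 = 9
E: 3·0+2·0+4·3 = 12 | 3·4 = 12
gcd(3,2,4,3) = 1

Coefficients: [3, 2, 4, 3]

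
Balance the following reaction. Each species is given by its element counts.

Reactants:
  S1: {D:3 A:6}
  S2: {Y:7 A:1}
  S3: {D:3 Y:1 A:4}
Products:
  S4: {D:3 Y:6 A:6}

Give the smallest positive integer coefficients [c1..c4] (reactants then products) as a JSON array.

Coefficients: [3, 4, 2, 5]

D: 3·3+4·0+2·3 = 15 | 5·3 = 15
Y: 3·0+4·7+2·1 = 30 | 5·6 = 30
A: 3·6+4·1+2·4 = 30 | 5·6 = 30
gcd(3,4,2,5) = 1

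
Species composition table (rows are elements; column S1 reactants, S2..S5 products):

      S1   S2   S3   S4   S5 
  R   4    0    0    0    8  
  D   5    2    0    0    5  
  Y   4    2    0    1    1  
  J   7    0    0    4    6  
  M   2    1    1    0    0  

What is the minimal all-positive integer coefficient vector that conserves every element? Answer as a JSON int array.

Coefficients: [4, 5, 3, 4, 2]

R: 4·4 = 16 | 5·0+3·0+4·0+2·8 = 16
D: 4·5 = 20 | 5·2+3·0+4·0+2·5 = 20
Y: 4·4 = 16 | 5·2+3·0+4·1+2·1 = 16
J: 4·7 = 28 | 5·0+3·0+4·4+2·6 = 28
M: 4·2 = 8 | 5·1+3·1+4·0+2·0 = 8
gcd(4,5,3,4,2) = 1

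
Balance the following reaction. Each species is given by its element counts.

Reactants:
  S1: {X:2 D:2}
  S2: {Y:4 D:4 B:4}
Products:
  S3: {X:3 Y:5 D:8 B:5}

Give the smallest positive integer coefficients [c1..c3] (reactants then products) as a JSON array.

Coefficients: [6, 5, 4]

X: 6·2+5·0 = 12 | 4·3 = 12
Y: 6·0+5·4 = 20 | 4·5 = 20
D: 6·2+5·4 = 32 | 4·8 = 32
B: 6·0+5·4 = 20 | 4·5 = 20
gcd(6,5,4) = 1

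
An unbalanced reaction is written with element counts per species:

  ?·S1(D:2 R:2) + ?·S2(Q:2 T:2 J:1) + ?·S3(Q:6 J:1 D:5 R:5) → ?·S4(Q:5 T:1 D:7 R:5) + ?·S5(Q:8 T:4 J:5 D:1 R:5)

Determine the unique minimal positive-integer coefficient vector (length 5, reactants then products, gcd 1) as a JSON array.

Coefficients: [5, 6, 4, 4, 2]

Q: 5·0+6·2+4·6 = 36 | 4·5+2·8 = 36
T: 5·0+6·2+4·0 = 12 | 4·1+2·4 = 12
J: 5·0+6·1+4·1 = 10 | 4·0+2·5 = 10
D: 5·2+6·0+4·5 = 30 | 4·7+2·1 = 30
R: 5·2+6·0+4·5 = 30 | 4·5+2·5 = 30
gcd(5,6,4,4,2) = 1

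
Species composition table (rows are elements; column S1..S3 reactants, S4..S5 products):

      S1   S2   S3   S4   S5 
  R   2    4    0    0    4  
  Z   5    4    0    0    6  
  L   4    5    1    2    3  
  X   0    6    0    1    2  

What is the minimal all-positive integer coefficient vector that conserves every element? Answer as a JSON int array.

Coefficients: [2, 2, 3, 6, 3]

R: 2·2+2·4+3·0 = 12 | 6·0+3·4 = 12
Z: 2·5+2·4+3·0 = 18 | 6·0+3·6 = 18
L: 2·4+2·5+3·1 = 21 | 6·2+3·3 = 21
X: 2·0+2·6+3·0 = 12 | 6·1+3·2 = 12
gcd(2,2,3,6,3) = 1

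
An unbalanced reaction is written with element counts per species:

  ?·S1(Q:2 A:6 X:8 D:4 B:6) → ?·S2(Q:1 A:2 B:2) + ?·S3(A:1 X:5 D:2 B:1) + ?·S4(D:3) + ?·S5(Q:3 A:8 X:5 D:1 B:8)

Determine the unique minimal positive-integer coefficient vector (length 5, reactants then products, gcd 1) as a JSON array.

Coefficients: [5, 4, 6, 2, 2]

Q: 5·2 = 10 | 4·1+6·0+2·0+2·3 = 10
A: 5·6 = 30 | 4·2+6·1+2·0+2·8 = 30
X: 5·8 = 40 | 4·0+6·5+2·0+2·5 = 40
D: 5·4 = 20 | 4·0+6·2+2·3+2·1 = 20
B: 5·6 = 30 | 4·2+6·1+2·0+2·8 = 30
gcd(5,4,6,2,2) = 1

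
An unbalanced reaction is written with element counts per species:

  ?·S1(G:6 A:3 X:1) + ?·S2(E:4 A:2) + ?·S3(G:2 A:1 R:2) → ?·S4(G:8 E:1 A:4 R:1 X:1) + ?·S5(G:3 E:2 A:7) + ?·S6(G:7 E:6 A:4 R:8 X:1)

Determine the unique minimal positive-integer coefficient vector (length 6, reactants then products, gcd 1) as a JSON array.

G: 5·6+3·0+6·2 = 42 | 4·8+1·3+1·7 = 42
E: 5·0+3·4+6·0 = 12 | 4·1+1·2+1·6 = 12
A: 5·3+3·2+6·1 = 27 | 4·4+1·7+1·4 = 27
R: 5·0+3·0+6·2 = 12 | 4·1+1·0+1·8 = 12
X: 5·1+3·0+6·0 = 5 | 4·1+1·0+1·1 = 5
gcd(5,3,6,4,1,1) = 1

Coefficients: [5, 3, 6, 4, 1, 1]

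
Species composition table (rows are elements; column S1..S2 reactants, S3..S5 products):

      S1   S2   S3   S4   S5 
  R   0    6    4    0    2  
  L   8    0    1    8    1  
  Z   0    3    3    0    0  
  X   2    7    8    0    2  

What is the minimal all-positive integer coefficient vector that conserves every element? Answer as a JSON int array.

Coefficients: [6, 4, 4, 5, 4]

R: 6·0+4·6 = 24 | 4·4+5·0+4·2 = 24
L: 6·8+4·0 = 48 | 4·1+5·8+4·1 = 48
Z: 6·0+4·3 = 12 | 4·3+5·0+4·0 = 12
X: 6·2+4·7 = 40 | 4·8+5·0+4·2 = 40
gcd(6,4,4,5,4) = 1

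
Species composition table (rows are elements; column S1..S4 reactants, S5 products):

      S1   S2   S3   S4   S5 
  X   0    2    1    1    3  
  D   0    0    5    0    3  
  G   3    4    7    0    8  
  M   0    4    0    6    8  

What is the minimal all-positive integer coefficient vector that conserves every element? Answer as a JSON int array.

X: 1·0+4·2+3·1+4·1 = 15 | 5·3 = 15
D: 1·0+4·0+3·5+4·0 = 15 | 5·3 = 15
G: 1·3+4·4+3·7+4·0 = 40 | 5·8 = 40
M: 1·0+4·4+3·0+4·6 = 40 | 5·8 = 40
gcd(1,4,3,4,5) = 1

Coefficients: [1, 4, 3, 4, 5]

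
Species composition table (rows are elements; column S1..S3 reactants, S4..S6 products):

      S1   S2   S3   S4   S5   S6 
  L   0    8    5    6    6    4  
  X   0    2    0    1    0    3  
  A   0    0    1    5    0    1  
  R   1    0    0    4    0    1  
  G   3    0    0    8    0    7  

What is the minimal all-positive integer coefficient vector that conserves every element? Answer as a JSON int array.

Coefficients: [5, 2, 6, 1, 6, 1]

L: 5·0+2·8+6·5 = 46 | 1·6+6·6+1·4 = 46
X: 5·0+2·2+6·0 = 4 | 1·1+6·0+1·3 = 4
A: 5·0+2·0+6·1 = 6 | 1·5+6·0+1·1 = 6
R: 5·1+2·0+6·0 = 5 | 1·4+6·0+1·1 = 5
G: 5·3+2·0+6·0 = 15 | 1·8+6·0+1·7 = 15
gcd(5,2,6,1,6,1) = 1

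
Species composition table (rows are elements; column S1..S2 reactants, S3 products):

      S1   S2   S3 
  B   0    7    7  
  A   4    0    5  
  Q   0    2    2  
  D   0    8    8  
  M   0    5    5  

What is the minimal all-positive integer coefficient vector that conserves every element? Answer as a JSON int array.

B: 5·0+4·7 = 28 | 4·7 = 28
A: 5·4+4·0 = 20 | 4·5 = 20
Q: 5·0+4·2 = 8 | 4·2 = 8
D: 5·0+4·8 = 32 | 4·8 = 32
M: 5·0+4·5 = 20 | 4·5 = 20
gcd(5,4,4) = 1

Coefficients: [5, 4, 4]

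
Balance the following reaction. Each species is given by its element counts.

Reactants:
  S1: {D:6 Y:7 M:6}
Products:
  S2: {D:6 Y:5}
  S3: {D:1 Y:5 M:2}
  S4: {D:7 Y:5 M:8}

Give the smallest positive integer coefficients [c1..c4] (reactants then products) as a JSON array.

D: 5·6 = 30 | 1·6+3·1+3·7 = 30
Y: 5·7 = 35 | 1·5+3·5+3·5 = 35
M: 5·6 = 30 | 1·0+3·2+3·8 = 30
gcd(5,1,3,3) = 1

Coefficients: [5, 1, 3, 3]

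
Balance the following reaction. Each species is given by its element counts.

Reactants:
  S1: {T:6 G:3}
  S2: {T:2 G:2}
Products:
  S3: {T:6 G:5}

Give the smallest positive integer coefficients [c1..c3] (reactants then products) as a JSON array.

T: 1·6+6·2 = 18 | 3·6 = 18
G: 1·3+6·2 = 15 | 3·5 = 15
gcd(1,6,3) = 1

Coefficients: [1, 6, 3]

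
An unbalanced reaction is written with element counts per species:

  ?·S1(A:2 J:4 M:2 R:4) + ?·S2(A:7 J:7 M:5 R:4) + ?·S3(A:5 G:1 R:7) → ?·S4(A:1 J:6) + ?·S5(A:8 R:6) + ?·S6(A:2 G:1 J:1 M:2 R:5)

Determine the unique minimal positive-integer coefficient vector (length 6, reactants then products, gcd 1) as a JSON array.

A: 1·2+2·7+6·5 = 46 | 2·1+4·8+6·2 = 46
G: 1·0+2·0+6·1 = 6 | 2·0+4·0+6·1 = 6
J: 1·4+2·7+6·0 = 18 | 2·6+4·0+6·1 = 18
M: 1·2+2·5+6·0 = 12 | 2·0+4·0+6·2 = 12
R: 1·4+2·4+6·7 = 54 | 2·0+4·6+6·5 = 54
gcd(1,2,6,2,4,6) = 1

Coefficients: [1, 2, 6, 2, 4, 6]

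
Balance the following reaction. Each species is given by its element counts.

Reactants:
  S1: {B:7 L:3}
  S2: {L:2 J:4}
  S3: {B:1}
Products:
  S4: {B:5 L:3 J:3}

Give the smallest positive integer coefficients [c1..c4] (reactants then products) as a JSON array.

B: 2·7+3·0+6·1 = 20 | 4·5 = 20
L: 2·3+3·2+6·0 = 12 | 4·3 = 12
J: 2·0+3·4+6·0 = 12 | 4·3 = 12
gcd(2,3,6,4) = 1

Coefficients: [2, 3, 6, 4]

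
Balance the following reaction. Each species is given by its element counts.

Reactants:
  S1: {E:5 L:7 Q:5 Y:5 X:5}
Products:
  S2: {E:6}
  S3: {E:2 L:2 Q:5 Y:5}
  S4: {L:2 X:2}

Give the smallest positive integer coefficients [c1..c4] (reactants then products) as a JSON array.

Coefficients: [2, 1, 2, 5]

E: 2·5 = 10 | 1·6+2·2+5·0 = 10
L: 2·7 = 14 | 1·0+2·2+5·2 = 14
Q: 2·5 = 10 | 1·0+2·5+5·0 = 10
Y: 2·5 = 10 | 1·0+2·5+5·0 = 10
X: 2·5 = 10 | 1·0+2·0+5·2 = 10
gcd(2,1,2,5) = 1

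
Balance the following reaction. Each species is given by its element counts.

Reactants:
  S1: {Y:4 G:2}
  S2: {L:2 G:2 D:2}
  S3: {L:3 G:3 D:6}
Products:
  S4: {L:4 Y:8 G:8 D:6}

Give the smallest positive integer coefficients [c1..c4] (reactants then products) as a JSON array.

Coefficients: [6, 3, 2, 3]

L: 6·0+3·2+2·3 = 12 | 3·4 = 12
Y: 6·4+3·0+2·0 = 24 | 3·8 = 24
G: 6·2+3·2+2·3 = 24 | 3·8 = 24
D: 6·0+3·2+2·6 = 18 | 3·6 = 18
gcd(6,3,2,3) = 1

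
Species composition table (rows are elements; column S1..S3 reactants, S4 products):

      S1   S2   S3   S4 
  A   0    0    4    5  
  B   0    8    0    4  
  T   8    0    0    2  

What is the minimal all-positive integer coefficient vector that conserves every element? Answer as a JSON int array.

A: 1·0+2·0+5·4 = 20 | 4·5 = 20
B: 1·0+2·8+5·0 = 16 | 4·4 = 16
T: 1·8+2·0+5·0 = 8 | 4·2 = 8
gcd(1,2,5,4) = 1

Coefficients: [1, 2, 5, 4]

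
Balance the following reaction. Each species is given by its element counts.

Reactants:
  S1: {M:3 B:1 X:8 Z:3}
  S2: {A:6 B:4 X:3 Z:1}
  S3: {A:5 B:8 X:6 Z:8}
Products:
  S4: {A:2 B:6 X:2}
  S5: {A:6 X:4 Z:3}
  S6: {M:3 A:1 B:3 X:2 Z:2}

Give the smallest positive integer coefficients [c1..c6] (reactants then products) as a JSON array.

Coefficients: [1, 6, 1, 5, 5, 1]

M: 1·3+6·0+1·0 = 3 | 5·0+5·0+1·3 = 3
A: 1·0+6·6+1·5 = 41 | 5·2+5·6+1·1 = 41
B: 1·1+6·4+1·8 = 33 | 5·6+5·0+1·3 = 33
X: 1·8+6·3+1·6 = 32 | 5·2+5·4+1·2 = 32
Z: 1·3+6·1+1·8 = 17 | 5·0+5·3+1·2 = 17
gcd(1,6,1,5,5,1) = 1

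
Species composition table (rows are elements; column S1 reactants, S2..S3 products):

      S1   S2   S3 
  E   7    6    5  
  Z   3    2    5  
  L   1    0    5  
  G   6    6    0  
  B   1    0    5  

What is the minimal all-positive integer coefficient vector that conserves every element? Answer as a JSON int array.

E: 5·7 = 35 | 5·6+1·5 = 35
Z: 5·3 = 15 | 5·2+1·5 = 15
L: 5·1 = 5 | 5·0+1·5 = 5
G: 5·6 = 30 | 5·6+1·0 = 30
B: 5·1 = 5 | 5·0+1·5 = 5
gcd(5,5,1) = 1

Coefficients: [5, 5, 1]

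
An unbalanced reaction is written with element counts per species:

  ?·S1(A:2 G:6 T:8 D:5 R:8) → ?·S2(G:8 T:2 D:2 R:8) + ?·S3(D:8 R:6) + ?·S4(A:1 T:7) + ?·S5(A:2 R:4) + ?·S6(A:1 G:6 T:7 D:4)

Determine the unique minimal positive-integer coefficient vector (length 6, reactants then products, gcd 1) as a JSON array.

A: 6·2 = 12 | 3·0+2·0+4·1+3·2+2·1 = 12
G: 6·6 = 36 | 3·8+2·0+4·0+3·0+2·6 = 36
T: 6·8 = 48 | 3·2+2·0+4·7+3·0+2·7 = 48
D: 6·5 = 30 | 3·2+2·8+4·0+3·0+2·4 = 30
R: 6·8 = 48 | 3·8+2·6+4·0+3·4+2·0 = 48
gcd(6,3,2,4,3,2) = 1

Coefficients: [6, 3, 2, 4, 3, 2]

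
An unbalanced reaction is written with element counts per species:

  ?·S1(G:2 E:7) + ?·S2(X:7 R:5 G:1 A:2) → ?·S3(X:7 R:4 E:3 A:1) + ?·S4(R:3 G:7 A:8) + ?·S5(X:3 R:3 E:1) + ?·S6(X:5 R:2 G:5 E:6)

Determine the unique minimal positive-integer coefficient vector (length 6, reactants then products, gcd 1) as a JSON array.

X: 3·0+6·7 = 42 | 4·7+1·0+3·3+1·5 = 42
R: 3·0+6·5 = 30 | 4·4+1·3+3·3+1·2 = 30
G: 3·2+6·1 = 12 | 4·0+1·7+3·0+1·5 = 12
E: 3·7+6·0 = 21 | 4·3+1·0+3·1+1·6 = 21
A: 3·0+6·2 = 12 | 4·1+1·8+3·0+1·0 = 12
gcd(3,6,4,1,3,1) = 1

Coefficients: [3, 6, 4, 1, 3, 1]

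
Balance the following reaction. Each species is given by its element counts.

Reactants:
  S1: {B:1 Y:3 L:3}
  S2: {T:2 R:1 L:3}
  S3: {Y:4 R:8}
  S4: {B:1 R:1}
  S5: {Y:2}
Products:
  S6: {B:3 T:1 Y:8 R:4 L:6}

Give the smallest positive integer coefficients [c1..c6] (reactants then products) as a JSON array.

B: 6·1+2·0+1·0+6·1+5·0 = 12 | 4·3 = 12
T: 6·0+2·2+1·0+6·0+5·0 = 4 | 4·1 = 4
Y: 6·3+2·0+1·4+6·0+5·2 = 32 | 4·8 = 32
R: 6·0+2·1+1·8+6·1+5·0 = 16 | 4·4 = 16
L: 6·3+2·3+1·0+6·0+5·0 = 24 | 4·6 = 24
gcd(6,2,1,6,5,4) = 1

Coefficients: [6, 2, 1, 6, 5, 4]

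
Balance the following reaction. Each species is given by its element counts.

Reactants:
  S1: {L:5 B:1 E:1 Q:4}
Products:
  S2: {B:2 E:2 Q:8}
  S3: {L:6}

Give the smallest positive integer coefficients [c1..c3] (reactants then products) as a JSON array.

L: 6·5 = 30 | 3·0+5·6 = 30
B: 6·1 = 6 | 3·2+5·0 = 6
E: 6·1 = 6 | 3·2+5·0 = 6
Q: 6·4 = 24 | 3·8+5·0 = 24
gcd(6,3,5) = 1

Coefficients: [6, 3, 5]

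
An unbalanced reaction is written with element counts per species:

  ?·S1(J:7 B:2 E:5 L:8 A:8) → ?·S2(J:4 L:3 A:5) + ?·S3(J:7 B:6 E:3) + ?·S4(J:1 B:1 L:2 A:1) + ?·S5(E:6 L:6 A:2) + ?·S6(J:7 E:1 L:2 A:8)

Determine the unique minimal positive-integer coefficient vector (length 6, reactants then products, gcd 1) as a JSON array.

J: 6·7 = 42 | 2·4+1·7+6·1+4·0+3·7 = 42
B: 6·2 = 12 | 2·0+1·6+6·1+4·0+3·0 = 12
E: 6·5 = 30 | 2·0+1·3+6·0+4·6+3·1 = 30
L: 6·8 = 48 | 2·3+1·0+6·2+4·6+3·2 = 48
A: 6·8 = 48 | 2·5+1·0+6·1+4·2+3·8 = 48
gcd(6,2,1,6,4,3) = 1

Coefficients: [6, 2, 1, 6, 4, 3]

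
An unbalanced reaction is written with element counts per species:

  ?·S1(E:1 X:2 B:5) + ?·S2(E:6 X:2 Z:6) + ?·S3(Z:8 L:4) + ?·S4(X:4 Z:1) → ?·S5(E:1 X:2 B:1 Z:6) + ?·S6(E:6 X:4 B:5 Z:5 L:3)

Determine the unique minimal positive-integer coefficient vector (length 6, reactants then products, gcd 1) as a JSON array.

Coefficients: [5, 4, 3, 2, 5, 4]

E: 5·1+4·6+3·0+2·0 = 29 | 5·1+4·6 = 29
X: 5·2+4·2+3·0+2·4 = 26 | 5·2+4·4 = 26
B: 5·5+4·0+3·0+2·0 = 25 | 5·1+4·5 = 25
Z: 5·0+4·6+3·8+2·1 = 50 | 5·6+4·5 = 50
L: 5·0+4·0+3·4+2·0 = 12 | 5·0+4·3 = 12
gcd(5,4,3,2,5,4) = 1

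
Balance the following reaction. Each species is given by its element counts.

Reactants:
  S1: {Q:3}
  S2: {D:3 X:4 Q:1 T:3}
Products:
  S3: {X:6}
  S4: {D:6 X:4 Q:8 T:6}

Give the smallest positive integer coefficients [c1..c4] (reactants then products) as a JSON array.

Coefficients: [6, 6, 2, 3]

D: 6·0+6·3 = 18 | 2·0+3·6 = 18
X: 6·0+6·4 = 24 | 2·6+3·4 = 24
Q: 6·3+6·1 = 24 | 2·0+3·8 = 24
T: 6·0+6·3 = 18 | 2·0+3·6 = 18
gcd(6,6,2,3) = 1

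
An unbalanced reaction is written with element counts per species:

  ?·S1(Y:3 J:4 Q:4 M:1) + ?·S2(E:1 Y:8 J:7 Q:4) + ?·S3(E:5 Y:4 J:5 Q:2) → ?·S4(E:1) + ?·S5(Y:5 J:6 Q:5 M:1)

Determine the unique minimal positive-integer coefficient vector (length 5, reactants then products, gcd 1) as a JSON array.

Coefficients: [6, 1, 1, 6, 6]

E: 6·0+1·1+1·5 = 6 | 6·1+6·0 = 6
Y: 6·3+1·8+1·4 = 30 | 6·0+6·5 = 30
J: 6·4+1·7+1·5 = 36 | 6·0+6·6 = 36
Q: 6·4+1·4+1·2 = 30 | 6·0+6·5 = 30
M: 6·1+1·0+1·0 = 6 | 6·0+6·1 = 6
gcd(6,1,1,6,6) = 1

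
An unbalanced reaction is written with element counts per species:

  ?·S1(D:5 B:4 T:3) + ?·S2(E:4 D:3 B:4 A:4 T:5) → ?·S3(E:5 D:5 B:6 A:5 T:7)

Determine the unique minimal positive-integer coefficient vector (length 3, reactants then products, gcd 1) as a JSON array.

Coefficients: [1, 5, 4]

E: 1·0+5·4 = 20 | 4·5 = 20
D: 1·5+5·3 = 20 | 4·5 = 20
B: 1·4+5·4 = 24 | 4·6 = 24
A: 1·0+5·4 = 20 | 4·5 = 20
T: 1·3+5·5 = 28 | 4·7 = 28
gcd(1,5,4) = 1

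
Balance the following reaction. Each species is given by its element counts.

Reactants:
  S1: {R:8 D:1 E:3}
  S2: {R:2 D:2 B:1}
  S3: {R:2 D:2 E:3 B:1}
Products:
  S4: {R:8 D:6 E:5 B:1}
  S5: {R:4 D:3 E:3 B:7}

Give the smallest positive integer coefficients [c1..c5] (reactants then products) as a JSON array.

Coefficients: [1, 5, 5, 3, 1]

R: 1·8+5·2+5·2 = 28 | 3·8+1·4 = 28
D: 1·1+5·2+5·2 = 21 | 3·6+1·3 = 21
E: 1·3+5·0+5·3 = 18 | 3·5+1·3 = 18
B: 1·0+5·1+5·1 = 10 | 3·1+1·7 = 10
gcd(1,5,5,3,1) = 1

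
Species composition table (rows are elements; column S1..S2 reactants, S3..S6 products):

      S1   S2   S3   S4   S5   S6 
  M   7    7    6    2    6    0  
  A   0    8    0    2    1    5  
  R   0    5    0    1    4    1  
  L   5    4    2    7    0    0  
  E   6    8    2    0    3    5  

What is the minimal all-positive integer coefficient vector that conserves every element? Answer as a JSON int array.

M: 1·7+5·7 = 42 | 2·6+3·2+4·6+6·0 = 42
A: 1·0+5·8 = 40 | 2·0+3·2+4·1+6·5 = 40
R: 1·0+5·5 = 25 | 2·0+3·1+4·4+6·1 = 25
L: 1·5+5·4 = 25 | 2·2+3·7+4·0+6·0 = 25
E: 1·6+5·8 = 46 | 2·2+3·0+4·3+6·5 = 46
gcd(1,5,2,3,4,6) = 1

Coefficients: [1, 5, 2, 3, 4, 6]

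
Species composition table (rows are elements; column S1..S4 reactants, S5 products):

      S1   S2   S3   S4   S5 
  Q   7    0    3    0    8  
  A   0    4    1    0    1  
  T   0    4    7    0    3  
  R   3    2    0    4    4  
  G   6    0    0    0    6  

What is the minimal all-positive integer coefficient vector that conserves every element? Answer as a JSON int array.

Q: 6·7+1·0+2·3+1·0 = 48 | 6·8 = 48
A: 6·0+1·4+2·1+1·0 = 6 | 6·1 = 6
T: 6·0+1·4+2·7+1·0 = 18 | 6·3 = 18
R: 6·3+1·2+2·0+1·4 = 24 | 6·4 = 24
G: 6·6+1·0+2·0+1·0 = 36 | 6·6 = 36
gcd(6,1,2,1,6) = 1

Coefficients: [6, 1, 2, 1, 6]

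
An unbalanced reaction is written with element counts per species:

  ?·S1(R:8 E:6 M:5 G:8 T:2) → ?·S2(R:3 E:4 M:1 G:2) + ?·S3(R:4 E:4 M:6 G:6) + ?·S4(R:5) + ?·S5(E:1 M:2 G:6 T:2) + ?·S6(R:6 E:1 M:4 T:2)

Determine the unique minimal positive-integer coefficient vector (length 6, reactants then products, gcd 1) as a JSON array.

R: 4·8 = 32 | 4·3+1·4+2·5+3·0+1·6 = 32
E: 4·6 = 24 | 4·4+1·4+2·0+3·1+1·1 = 24
M: 4·5 = 20 | 4·1+1·6+2·0+3·2+1·4 = 20
G: 4·8 = 32 | 4·2+1·6+2·0+3·6+1·0 = 32
T: 4·2 = 8 | 4·0+1·0+2·0+3·2+1·2 = 8
gcd(4,4,1,2,3,1) = 1

Coefficients: [4, 4, 1, 2, 3, 1]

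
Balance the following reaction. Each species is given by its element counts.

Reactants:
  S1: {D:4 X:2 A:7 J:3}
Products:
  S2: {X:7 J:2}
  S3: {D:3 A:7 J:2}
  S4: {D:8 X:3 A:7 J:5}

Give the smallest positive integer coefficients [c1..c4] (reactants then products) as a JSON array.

Coefficients: [5, 1, 4, 1]

D: 5·4 = 20 | 1·0+4·3+1·8 = 20
X: 5·2 = 10 | 1·7+4·0+1·3 = 10
A: 5·7 = 35 | 1·0+4·7+1·7 = 35
J: 5·3 = 15 | 1·2+4·2+1·5 = 15
gcd(5,1,4,1) = 1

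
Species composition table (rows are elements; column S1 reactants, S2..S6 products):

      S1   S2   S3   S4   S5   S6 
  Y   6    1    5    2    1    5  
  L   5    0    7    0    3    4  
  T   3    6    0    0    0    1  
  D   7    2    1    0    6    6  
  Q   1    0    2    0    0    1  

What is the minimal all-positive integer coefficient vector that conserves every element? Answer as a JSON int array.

Coefficients: [5, 2, 1, 3, 2, 3]

Y: 5·6 = 30 | 2·1+1·5+3·2+2·1+3·5 = 30
L: 5·5 = 25 | 2·0+1·7+3·0+2·3+3·4 = 25
T: 5·3 = 15 | 2·6+1·0+3·0+2·0+3·1 = 15
D: 5·7 = 35 | 2·2+1·1+3·0+2·6+3·6 = 35
Q: 5·1 = 5 | 2·0+1·2+3·0+2·0+3·1 = 5
gcd(5,2,1,3,2,3) = 1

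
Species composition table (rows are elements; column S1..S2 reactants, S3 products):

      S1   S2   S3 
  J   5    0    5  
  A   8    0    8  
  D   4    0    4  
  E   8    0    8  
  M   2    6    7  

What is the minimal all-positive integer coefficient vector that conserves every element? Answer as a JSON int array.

Coefficients: [6, 5, 6]

J: 6·5+5·0 = 30 | 6·5 = 30
A: 6·8+5·0 = 48 | 6·8 = 48
D: 6·4+5·0 = 24 | 6·4 = 24
E: 6·8+5·0 = 48 | 6·8 = 48
M: 6·2+5·6 = 42 | 6·7 = 42
gcd(6,5,6) = 1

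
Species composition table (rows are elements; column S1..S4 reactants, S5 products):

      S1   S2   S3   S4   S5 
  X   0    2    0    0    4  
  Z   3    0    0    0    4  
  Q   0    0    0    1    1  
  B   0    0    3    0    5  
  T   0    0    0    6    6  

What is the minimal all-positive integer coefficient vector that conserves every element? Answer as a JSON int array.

Coefficients: [4, 6, 5, 3, 3]

X: 4·0+6·2+5·0+3·0 = 12 | 3·4 = 12
Z: 4·3+6·0+5·0+3·0 = 12 | 3·4 = 12
Q: 4·0+6·0+5·0+3·1 = 3 | 3·1 = 3
B: 4·0+6·0+5·3+3·0 = 15 | 3·5 = 15
T: 4·0+6·0+5·0+3·6 = 18 | 3·6 = 18
gcd(4,6,5,3,3) = 1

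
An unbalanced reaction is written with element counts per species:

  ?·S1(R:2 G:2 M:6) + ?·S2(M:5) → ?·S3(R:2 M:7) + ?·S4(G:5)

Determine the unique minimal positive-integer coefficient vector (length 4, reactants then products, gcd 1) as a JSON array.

R: 5·2+1·0 = 10 | 5·2+2·0 = 10
G: 5·2+1·0 = 10 | 5·0+2·5 = 10
M: 5·6+1·5 = 35 | 5·7+2·0 = 35
gcd(5,1,5,2) = 1

Coefficients: [5, 1, 5, 2]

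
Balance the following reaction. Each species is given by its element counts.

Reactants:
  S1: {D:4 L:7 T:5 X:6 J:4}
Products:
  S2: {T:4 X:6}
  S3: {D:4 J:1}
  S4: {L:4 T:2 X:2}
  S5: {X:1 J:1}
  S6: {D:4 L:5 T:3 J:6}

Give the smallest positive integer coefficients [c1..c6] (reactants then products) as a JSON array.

Coefficients: [3, 1, 2, 4, 4, 1]

D: 3·4 = 12 | 1·0+2·4+4·0+4·0+1·4 = 12
L: 3·7 = 21 | 1·0+2·0+4·4+4·0+1·5 = 21
T: 3·5 = 15 | 1·4+2·0+4·2+4·0+1·3 = 15
X: 3·6 = 18 | 1·6+2·0+4·2+4·1+1·0 = 18
J: 3·4 = 12 | 1·0+2·1+4·0+4·1+1·6 = 12
gcd(3,1,2,4,4,1) = 1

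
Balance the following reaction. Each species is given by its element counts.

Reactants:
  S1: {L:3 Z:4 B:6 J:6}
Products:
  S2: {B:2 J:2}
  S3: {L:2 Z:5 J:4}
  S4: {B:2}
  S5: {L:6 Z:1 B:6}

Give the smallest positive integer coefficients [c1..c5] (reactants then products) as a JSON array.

L: 4·3 = 12 | 6·0+3·2+3·0+1·6 = 12
Z: 4·4 = 16 | 6·0+3·5+3·0+1·1 = 16
B: 4·6 = 24 | 6·2+3·0+3·2+1·6 = 24
J: 4·6 = 24 | 6·2+3·4+3·0+1·0 = 24
gcd(4,6,3,3,1) = 1

Coefficients: [4, 6, 3, 3, 1]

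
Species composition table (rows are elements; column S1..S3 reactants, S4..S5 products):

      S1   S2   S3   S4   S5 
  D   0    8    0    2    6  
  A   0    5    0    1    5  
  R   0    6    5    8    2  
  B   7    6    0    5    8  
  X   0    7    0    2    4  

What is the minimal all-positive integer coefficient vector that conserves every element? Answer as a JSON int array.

D: 3·0+2·8+6·0 = 16 | 5·2+1·6 = 16
A: 3·0+2·5+6·0 = 10 | 5·1+1·5 = 10
R: 3·0+2·6+6·5 = 42 | 5·8+1·2 = 42
B: 3·7+2·6+6·0 = 33 | 5·5+1·8 = 33
X: 3·0+2·7+6·0 = 14 | 5·2+1·4 = 14
gcd(3,2,6,5,1) = 1

Coefficients: [3, 2, 6, 5, 1]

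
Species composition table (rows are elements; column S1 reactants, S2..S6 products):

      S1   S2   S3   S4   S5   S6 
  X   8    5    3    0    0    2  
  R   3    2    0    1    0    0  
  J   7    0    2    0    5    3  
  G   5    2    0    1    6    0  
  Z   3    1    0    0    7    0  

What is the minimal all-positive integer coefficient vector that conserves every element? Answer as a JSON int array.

Coefficients: [3, 2, 2, 5, 1, 4]

X: 3·8 = 24 | 2·5+2·3+5·0+1·0+4·2 = 24
R: 3·3 = 9 | 2·2+2·0+5·1+1·0+4·0 = 9
J: 3·7 = 21 | 2·0+2·2+5·0+1·5+4·3 = 21
G: 3·5 = 15 | 2·2+2·0+5·1+1·6+4·0 = 15
Z: 3·3 = 9 | 2·1+2·0+5·0+1·7+4·0 = 9
gcd(3,2,2,5,1,4) = 1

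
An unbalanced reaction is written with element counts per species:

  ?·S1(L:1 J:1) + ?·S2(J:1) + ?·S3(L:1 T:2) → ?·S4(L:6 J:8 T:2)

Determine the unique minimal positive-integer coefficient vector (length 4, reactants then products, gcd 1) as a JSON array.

Coefficients: [5, 3, 1, 1]

L: 5·1+3·0+1·1 = 6 | 1·6 = 6
J: 5·1+3·1+1·0 = 8 | 1·8 = 8
T: 5·0+3·0+1·2 = 2 | 1·2 = 2
gcd(5,3,1,1) = 1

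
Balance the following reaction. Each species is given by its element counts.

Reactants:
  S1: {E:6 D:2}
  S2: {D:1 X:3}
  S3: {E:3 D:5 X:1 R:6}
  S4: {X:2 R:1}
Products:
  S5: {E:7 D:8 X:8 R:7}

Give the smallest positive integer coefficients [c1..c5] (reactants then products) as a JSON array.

Coefficients: [2, 5, 3, 3, 3]

E: 2·6+5·0+3·3+3·0 = 21 | 3·7 = 21
D: 2·2+5·1+3·5+3·0 = 24 | 3·8 = 24
X: 2·0+5·3+3·1+3·2 = 24 | 3·8 = 24
R: 2·0+5·0+3·6+3·1 = 21 | 3·7 = 21
gcd(2,5,3,3,3) = 1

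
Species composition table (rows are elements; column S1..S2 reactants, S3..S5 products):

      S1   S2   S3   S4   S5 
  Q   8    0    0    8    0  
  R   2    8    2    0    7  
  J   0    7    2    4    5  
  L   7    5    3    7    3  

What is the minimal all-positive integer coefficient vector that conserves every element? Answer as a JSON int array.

Q: 1·8+6·0 = 8 | 4·0+1·8+6·0 = 8
R: 1·2+6·8 = 50 | 4·2+1·0+6·7 = 50
J: 1·0+6·7 = 42 | 4·2+1·4+6·5 = 42
L: 1·7+6·5 = 37 | 4·3+1·7+6·3 = 37
gcd(1,6,4,1,6) = 1

Coefficients: [1, 6, 4, 1, 6]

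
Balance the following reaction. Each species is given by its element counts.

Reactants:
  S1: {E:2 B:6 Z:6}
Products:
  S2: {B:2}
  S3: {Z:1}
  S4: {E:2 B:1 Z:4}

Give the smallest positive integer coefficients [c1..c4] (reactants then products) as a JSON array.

Coefficients: [2, 5, 4, 2]

E: 2·2 = 4 | 5·0+4·0+2·2 = 4
B: 2·6 = 12 | 5·2+4·0+2·1 = 12
Z: 2·6 = 12 | 5·0+4·1+2·4 = 12
gcd(2,5,4,2) = 1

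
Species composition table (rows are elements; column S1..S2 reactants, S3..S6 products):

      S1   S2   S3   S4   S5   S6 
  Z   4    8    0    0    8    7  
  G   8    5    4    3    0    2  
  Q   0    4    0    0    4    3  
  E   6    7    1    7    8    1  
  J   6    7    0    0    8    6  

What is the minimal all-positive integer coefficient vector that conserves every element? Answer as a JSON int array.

Coefficients: [1, 6, 6, 2, 3, 4]

Z: 1·4+6·8 = 52 | 6·0+2·0+3·8+4·7 = 52
G: 1·8+6·5 = 38 | 6·4+2·3+3·0+4·2 = 38
Q: 1·0+6·4 = 24 | 6·0+2·0+3·4+4·3 = 24
E: 1·6+6·7 = 48 | 6·1+2·7+3·8+4·1 = 48
J: 1·6+6·7 = 48 | 6·0+2·0+3·8+4·6 = 48
gcd(1,6,6,2,3,4) = 1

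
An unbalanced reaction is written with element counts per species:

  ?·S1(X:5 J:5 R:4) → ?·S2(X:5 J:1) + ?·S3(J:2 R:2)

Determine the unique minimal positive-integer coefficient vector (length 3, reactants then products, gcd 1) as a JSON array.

Coefficients: [1, 1, 2]

X: 1·5 = 5 | 1·5+2·0 = 5
J: 1·5 = 5 | 1·1+2·2 = 5
R: 1·4 = 4 | 1·0+2·2 = 4
gcd(1,1,2) = 1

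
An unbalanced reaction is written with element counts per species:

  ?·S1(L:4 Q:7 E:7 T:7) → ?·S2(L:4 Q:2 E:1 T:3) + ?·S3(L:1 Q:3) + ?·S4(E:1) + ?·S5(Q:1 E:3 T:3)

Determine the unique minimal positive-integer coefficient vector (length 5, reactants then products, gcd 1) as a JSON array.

Coefficients: [3, 2, 4, 4, 5]

L: 3·4 = 12 | 2·4+4·1+4·0+5·0 = 12
Q: 3·7 = 21 | 2·2+4·3+4·0+5·1 = 21
E: 3·7 = 21 | 2·1+4·0+4·1+5·3 = 21
T: 3·7 = 21 | 2·3+4·0+4·0+5·3 = 21
gcd(3,2,4,4,5) = 1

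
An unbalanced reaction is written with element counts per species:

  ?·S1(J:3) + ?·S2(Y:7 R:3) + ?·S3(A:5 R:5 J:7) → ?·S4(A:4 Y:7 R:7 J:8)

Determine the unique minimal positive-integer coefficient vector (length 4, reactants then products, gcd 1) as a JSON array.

Coefficients: [4, 5, 4, 5]

A: 4·0+5·0+4·5 = 20 | 5·4 = 20
Y: 4·0+5·7+4·0 = 35 | 5·7 = 35
R: 4·0+5·3+4·5 = 35 | 5·7 = 35
J: 4·3+5·0+4·7 = 40 | 5·8 = 40
gcd(4,5,4,5) = 1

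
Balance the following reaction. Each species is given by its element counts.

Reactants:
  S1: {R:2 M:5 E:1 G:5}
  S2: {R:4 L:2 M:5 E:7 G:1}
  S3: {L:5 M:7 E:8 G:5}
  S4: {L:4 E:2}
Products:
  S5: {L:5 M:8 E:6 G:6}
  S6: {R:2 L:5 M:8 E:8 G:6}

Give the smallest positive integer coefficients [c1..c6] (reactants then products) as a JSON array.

R: 3·2+1·4+4·0+2·0 = 10 | 1·0+5·2 = 10
L: 3·0+1·2+4·5+2·4 = 30 | 1·5+5·5 = 30
M: 3·5+1·5+4·7+2·0 = 48 | 1·8+5·8 = 48
E: 3·1+1·7+4·8+2·2 = 46 | 1·6+5·8 = 46
G: 3·5+1·1+4·5+2·0 = 36 | 1·6+5·6 = 36
gcd(3,1,4,2,1,5) = 1

Coefficients: [3, 1, 4, 2, 1, 5]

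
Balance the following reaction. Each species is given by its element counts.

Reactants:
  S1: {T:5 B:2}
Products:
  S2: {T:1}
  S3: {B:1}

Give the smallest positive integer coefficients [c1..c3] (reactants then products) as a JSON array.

T: 1·5 = 5 | 5·1+2·0 = 5
B: 1·2 = 2 | 5·0+2·1 = 2
gcd(1,5,2) = 1

Coefficients: [1, 5, 2]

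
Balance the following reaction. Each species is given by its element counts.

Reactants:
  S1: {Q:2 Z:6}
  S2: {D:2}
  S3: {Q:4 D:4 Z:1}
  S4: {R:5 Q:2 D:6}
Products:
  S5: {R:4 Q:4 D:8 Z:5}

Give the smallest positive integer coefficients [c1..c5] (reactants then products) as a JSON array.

Coefficients: [4, 6, 1, 4, 5]

R: 4·0+6·0+1·0+4·5 = 20 | 5·4 = 20
Q: 4·2+6·0+1·4+4·2 = 20 | 5·4 = 20
D: 4·0+6·2+1·4+4·6 = 40 | 5·8 = 40
Z: 4·6+6·0+1·1+4·0 = 25 | 5·5 = 25
gcd(4,6,1,4,5) = 1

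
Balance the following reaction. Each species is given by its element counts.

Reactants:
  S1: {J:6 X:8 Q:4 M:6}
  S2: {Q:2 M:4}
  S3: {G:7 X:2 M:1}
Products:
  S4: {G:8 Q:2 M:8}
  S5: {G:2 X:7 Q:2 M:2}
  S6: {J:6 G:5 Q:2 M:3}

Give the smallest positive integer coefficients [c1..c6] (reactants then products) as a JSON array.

Coefficients: [2, 5, 6, 3, 4, 2]

J: 2·6+5·0+6·0 = 12 | 3·0+4·0+2·6 = 12
G: 2·0+5·0+6·7 = 42 | 3·8+4·2+2·5 = 42
X: 2·8+5·0+6·2 = 28 | 3·0+4·7+2·0 = 28
Q: 2·4+5·2+6·0 = 18 | 3·2+4·2+2·2 = 18
M: 2·6+5·4+6·1 = 38 | 3·8+4·2+2·3 = 38
gcd(2,5,6,3,4,2) = 1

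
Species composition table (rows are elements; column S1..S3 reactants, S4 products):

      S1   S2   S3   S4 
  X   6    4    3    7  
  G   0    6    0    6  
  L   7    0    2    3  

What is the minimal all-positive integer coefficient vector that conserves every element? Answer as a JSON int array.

X: 1·6+3·4+1·3 = 21 | 3·7 = 21
G: 1·0+3·6+1·0 = 18 | 3·6 = 18
L: 1·7+3·0+1·2 = 9 | 3·3 = 9
gcd(1,3,1,3) = 1

Coefficients: [1, 3, 1, 3]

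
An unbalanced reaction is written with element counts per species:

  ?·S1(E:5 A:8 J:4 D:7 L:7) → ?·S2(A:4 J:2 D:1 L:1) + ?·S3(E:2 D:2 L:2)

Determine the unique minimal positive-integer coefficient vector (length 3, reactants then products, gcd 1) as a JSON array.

E: 2·5 = 10 | 4·0+5·2 = 10
A: 2·8 = 16 | 4·4+5·0 = 16
J: 2·4 = 8 | 4·2+5·0 = 8
D: 2·7 = 14 | 4·1+5·2 = 14
L: 2·7 = 14 | 4·1+5·2 = 14
gcd(2,4,5) = 1

Coefficients: [2, 4, 5]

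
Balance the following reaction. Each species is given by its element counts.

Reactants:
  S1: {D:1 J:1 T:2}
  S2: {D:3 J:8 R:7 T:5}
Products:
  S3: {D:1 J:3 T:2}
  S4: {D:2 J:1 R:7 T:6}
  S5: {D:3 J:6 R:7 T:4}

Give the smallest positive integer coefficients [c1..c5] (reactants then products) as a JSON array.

D: 5·1+4·3 = 17 | 6·1+1·2+3·3 = 17
J: 5·1+4·8 = 37 | 6·3+1·1+3·6 = 37
R: 5·0+4·7 = 28 | 6·0+1·7+3·7 = 28
T: 5·2+4·5 = 30 | 6·2+1·6+3·4 = 30
gcd(5,4,6,1,3) = 1

Coefficients: [5, 4, 6, 1, 3]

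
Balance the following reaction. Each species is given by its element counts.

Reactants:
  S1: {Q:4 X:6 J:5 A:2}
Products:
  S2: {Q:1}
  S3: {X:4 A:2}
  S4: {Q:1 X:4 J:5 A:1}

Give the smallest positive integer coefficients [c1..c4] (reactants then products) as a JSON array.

Q: 2·4 = 8 | 6·1+1·0+2·1 = 8
X: 2·6 = 12 | 6·0+1·4+2·4 = 12
J: 2·5 = 10 | 6·0+1·0+2·5 = 10
A: 2·2 = 4 | 6·0+1·2+2·1 = 4
gcd(2,6,1,2) = 1

Coefficients: [2, 6, 1, 2]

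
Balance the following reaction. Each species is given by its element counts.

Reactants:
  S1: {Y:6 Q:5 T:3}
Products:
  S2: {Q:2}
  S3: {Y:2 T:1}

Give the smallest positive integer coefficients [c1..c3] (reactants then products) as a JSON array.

Coefficients: [2, 5, 6]

Y: 2·6 = 12 | 5·0+6·2 = 12
Q: 2·5 = 10 | 5·2+6·0 = 10
T: 2·3 = 6 | 5·0+6·1 = 6
gcd(2,5,6) = 1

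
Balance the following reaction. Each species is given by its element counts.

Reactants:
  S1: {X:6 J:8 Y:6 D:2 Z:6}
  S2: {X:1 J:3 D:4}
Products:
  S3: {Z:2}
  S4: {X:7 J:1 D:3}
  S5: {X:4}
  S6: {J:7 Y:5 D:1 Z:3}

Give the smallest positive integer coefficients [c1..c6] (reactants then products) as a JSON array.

X: 5·6+2·1 = 32 | 6·0+4·7+1·4+6·0 = 32
J: 5·8+2·3 = 46 | 6·0+4·1+1·0+6·7 = 46
Y: 5·6+2·0 = 30 | 6·0+4·0+1·0+6·5 = 30
D: 5·2+2·4 = 18 | 6·0+4·3+1·0+6·1 = 18
Z: 5·6+2·0 = 30 | 6·2+4·0+1·0+6·3 = 30
gcd(5,2,6,4,1,6) = 1

Coefficients: [5, 2, 6, 4, 1, 6]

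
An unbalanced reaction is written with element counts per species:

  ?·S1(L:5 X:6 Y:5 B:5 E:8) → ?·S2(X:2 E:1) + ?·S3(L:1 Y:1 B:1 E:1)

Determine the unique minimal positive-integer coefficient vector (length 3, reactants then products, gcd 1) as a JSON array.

L: 1·5 = 5 | 3·0+5·1 = 5
X: 1·6 = 6 | 3·2+5·0 = 6
Y: 1·5 = 5 | 3·0+5·1 = 5
B: 1·5 = 5 | 3·0+5·1 = 5
E: 1·8 = 8 | 3·1+5·1 = 8
gcd(1,3,5) = 1

Coefficients: [1, 3, 5]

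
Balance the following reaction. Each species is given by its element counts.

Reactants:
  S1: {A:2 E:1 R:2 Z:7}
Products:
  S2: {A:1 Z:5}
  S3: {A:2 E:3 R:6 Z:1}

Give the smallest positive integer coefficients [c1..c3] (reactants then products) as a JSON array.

Coefficients: [3, 4, 1]

A: 3·2 = 6 | 4·1+1·2 = 6
E: 3·1 = 3 | 4·0+1·3 = 3
R: 3·2 = 6 | 4·0+1·6 = 6
Z: 3·7 = 21 | 4·5+1·1 = 21
gcd(3,4,1) = 1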